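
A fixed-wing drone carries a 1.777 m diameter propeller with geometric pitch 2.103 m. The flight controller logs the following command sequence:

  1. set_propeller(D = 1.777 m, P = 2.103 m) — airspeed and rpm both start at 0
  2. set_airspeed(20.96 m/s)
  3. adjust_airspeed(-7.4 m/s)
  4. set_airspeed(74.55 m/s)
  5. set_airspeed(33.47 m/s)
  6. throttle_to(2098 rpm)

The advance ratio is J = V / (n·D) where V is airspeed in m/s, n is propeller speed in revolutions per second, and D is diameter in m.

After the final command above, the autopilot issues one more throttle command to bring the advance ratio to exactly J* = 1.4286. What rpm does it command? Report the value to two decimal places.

rpm = 791.06

set_propeller: D = 1.777 m, P = 2.103 m (p = P/D = 1.183455); state ← (V=0, rpm=0)
set_airspeed(20.96): V ← 20.96 m/s
adjust_airspeed(-7.4): V ← 20.96 -7.4 = 13.56 m/s
set_airspeed(74.55): V ← 74.55 m/s
set_airspeed(33.47): V ← 33.47 m/s
throttle_to(2098): rpm ← 2098
final state: V = 33.47 m/s, rpm = 2098 → n = rpm/60 = 34.966667 rev/s
target J* = 1.4286; solve J* = V/(n·D) for n: n = V/(J*·D) = 33.47/(1.4286 × 1.777) = 13.184317 rev/s
rpm = 60·n = 791.059024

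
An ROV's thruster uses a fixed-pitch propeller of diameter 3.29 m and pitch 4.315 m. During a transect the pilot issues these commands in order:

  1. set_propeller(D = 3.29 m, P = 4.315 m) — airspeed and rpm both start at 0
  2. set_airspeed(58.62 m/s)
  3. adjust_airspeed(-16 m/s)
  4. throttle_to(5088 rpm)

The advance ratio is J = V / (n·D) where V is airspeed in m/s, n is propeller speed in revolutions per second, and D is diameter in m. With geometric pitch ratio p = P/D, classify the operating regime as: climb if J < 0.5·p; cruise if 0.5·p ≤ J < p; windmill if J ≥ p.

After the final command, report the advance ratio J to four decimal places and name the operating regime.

set_propeller: D = 3.29 m, P = 4.315 m (p = P/D = 1.311550); state ← (V=0, rpm=0)
set_airspeed(58.62): V ← 58.62 m/s
adjust_airspeed(-16): V ← 58.62 -16 = 42.62 m/s
throttle_to(5088): rpm ← 5088
final state: V = 42.62 m/s, rpm = 5088 → n = rpm/60 = 84.800000 rev/s
J = V / (n·D) = 42.62 / (84.800000 × 3.29) = 0.152764
regime bands: climb J<0.6558 | cruise [0.6558, 1.3116) | windmill J≥1.3116
J = 0.1528 → climb

J = 0.1528, regime = climb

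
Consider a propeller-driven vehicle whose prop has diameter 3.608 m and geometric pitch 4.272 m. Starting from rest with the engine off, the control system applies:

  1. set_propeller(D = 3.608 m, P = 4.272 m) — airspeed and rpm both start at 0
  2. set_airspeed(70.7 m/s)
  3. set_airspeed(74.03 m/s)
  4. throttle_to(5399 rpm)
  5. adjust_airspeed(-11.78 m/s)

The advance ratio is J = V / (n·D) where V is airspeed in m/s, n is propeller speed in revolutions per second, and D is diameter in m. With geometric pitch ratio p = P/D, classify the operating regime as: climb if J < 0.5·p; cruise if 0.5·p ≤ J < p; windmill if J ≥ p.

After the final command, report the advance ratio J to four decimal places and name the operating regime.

set_propeller: D = 3.608 m, P = 4.272 m (p = P/D = 1.184035); state ← (V=0, rpm=0)
set_airspeed(70.7): V ← 70.7 m/s
set_airspeed(74.03): V ← 74.03 m/s
throttle_to(5399): rpm ← 5399
adjust_airspeed(-11.78): V ← 74.03 -11.78 = 62.25 m/s
final state: V = 62.25 m/s, rpm = 5399 → n = rpm/60 = 89.983333 rev/s
J = V / (n·D) = 62.25 / (89.983333 × 3.608) = 0.191739
regime bands: climb J<0.5920 | cruise [0.5920, 1.1840) | windmill J≥1.1840
J = 0.1917 → climb

J = 0.1917, regime = climb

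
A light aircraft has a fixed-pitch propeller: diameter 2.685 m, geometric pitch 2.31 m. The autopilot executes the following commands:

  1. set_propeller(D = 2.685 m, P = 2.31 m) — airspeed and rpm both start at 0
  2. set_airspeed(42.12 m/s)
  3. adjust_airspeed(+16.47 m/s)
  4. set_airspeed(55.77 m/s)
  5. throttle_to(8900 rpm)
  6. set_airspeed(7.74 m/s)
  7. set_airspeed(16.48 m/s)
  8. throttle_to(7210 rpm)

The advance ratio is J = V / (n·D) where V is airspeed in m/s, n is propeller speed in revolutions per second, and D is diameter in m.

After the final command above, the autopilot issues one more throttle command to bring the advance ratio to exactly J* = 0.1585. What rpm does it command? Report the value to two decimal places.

set_propeller: D = 2.685 m, P = 2.31 m (p = P/D = 0.860335); state ← (V=0, rpm=0)
set_airspeed(42.12): V ← 42.12 m/s
adjust_airspeed(+16.47): V ← 42.12 +16.47 = 58.59 m/s
set_airspeed(55.77): V ← 55.77 m/s
throttle_to(8900): rpm ← 8900
set_airspeed(7.74): V ← 7.74 m/s
set_airspeed(16.48): V ← 16.48 m/s
throttle_to(7210): rpm ← 7210
final state: V = 16.48 m/s, rpm = 7210 → n = rpm/60 = 120.166667 rev/s
target J* = 0.1585; solve J* = V/(n·D) for n: n = V/(J*·D) = 16.48/(0.1585 × 2.685) = 38.724307 rev/s
rpm = 60·n = 2323.458400

rpm = 2323.46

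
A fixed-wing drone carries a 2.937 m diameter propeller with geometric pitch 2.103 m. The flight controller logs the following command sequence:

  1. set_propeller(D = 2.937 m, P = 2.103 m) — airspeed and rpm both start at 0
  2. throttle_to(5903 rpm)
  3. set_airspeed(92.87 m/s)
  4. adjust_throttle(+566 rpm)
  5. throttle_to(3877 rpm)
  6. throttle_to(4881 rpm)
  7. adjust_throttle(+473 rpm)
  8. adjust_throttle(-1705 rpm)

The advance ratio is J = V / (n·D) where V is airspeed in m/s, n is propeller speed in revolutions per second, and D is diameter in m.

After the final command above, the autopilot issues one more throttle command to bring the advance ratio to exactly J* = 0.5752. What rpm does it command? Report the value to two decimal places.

rpm = 3298.40

set_propeller: D = 2.937 m, P = 2.103 m (p = P/D = 0.716037); state ← (V=0, rpm=0)
throttle_to(5903): rpm ← 5903
set_airspeed(92.87): V ← 92.87 m/s
adjust_throttle(+566): rpm ← 5903 +566 = 6469
throttle_to(3877): rpm ← 3877
throttle_to(4881): rpm ← 4881
adjust_throttle(+473): rpm ← 4881 +473 = 5354
adjust_throttle(-1705): rpm ← 5354 -1705 = 3649
final state: V = 92.87 m/s, rpm = 3649 → n = rpm/60 = 60.816667 rev/s
target J* = 0.5752; solve J* = V/(n·D) for n: n = V/(J*·D) = 92.87/(0.5752 × 2.937) = 54.973403 rev/s
rpm = 60·n = 3298.404179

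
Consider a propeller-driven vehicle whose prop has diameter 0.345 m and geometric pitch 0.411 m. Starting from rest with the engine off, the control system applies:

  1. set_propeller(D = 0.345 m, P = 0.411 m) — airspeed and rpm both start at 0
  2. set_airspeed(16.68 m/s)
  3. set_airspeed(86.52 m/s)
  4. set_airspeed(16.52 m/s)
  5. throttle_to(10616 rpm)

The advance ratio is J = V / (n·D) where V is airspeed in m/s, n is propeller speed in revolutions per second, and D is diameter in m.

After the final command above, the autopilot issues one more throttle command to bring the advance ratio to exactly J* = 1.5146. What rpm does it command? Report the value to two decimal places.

rpm = 1896.90

set_propeller: D = 0.345 m, P = 0.411 m (p = P/D = 1.191304); state ← (V=0, rpm=0)
set_airspeed(16.68): V ← 16.68 m/s
set_airspeed(86.52): V ← 86.52 m/s
set_airspeed(16.52): V ← 16.52 m/s
throttle_to(10616): rpm ← 10616
final state: V = 16.52 m/s, rpm = 10616 → n = rpm/60 = 176.933333 rev/s
target J* = 1.5146; solve J* = V/(n·D) for n: n = V/(J*·D) = 16.52/(1.5146 × 0.345) = 31.614986 rev/s
rpm = 60·n = 1896.899167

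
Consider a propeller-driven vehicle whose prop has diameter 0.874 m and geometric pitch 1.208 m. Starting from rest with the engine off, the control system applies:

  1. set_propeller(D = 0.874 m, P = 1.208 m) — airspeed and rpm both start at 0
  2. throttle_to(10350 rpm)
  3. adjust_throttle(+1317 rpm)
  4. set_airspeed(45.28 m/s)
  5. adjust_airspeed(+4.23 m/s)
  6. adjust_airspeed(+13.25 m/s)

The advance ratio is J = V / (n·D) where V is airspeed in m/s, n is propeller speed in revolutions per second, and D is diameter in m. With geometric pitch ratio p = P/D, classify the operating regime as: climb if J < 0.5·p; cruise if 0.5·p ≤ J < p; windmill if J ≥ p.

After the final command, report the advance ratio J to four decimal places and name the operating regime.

set_propeller: D = 0.874 m, P = 1.208 m (p = P/D = 1.382151); state ← (V=0, rpm=0)
throttle_to(10350): rpm ← 10350
adjust_throttle(+1317): rpm ← 10350 +1317 = 11667
set_airspeed(45.28): V ← 45.28 m/s
adjust_airspeed(+4.23): V ← 45.28 +4.23 = 49.51 m/s
adjust_airspeed(+13.25): V ← 49.51 +13.25 = 62.76 m/s
final state: V = 62.76 m/s, rpm = 11667 → n = rpm/60 = 194.450000 rev/s
J = V / (n·D) = 62.76 / (194.450000 × 0.874) = 0.369287
regime bands: climb J<0.6911 | cruise [0.6911, 1.3822) | windmill J≥1.3822
J = 0.3693 → climb

J = 0.3693, regime = climb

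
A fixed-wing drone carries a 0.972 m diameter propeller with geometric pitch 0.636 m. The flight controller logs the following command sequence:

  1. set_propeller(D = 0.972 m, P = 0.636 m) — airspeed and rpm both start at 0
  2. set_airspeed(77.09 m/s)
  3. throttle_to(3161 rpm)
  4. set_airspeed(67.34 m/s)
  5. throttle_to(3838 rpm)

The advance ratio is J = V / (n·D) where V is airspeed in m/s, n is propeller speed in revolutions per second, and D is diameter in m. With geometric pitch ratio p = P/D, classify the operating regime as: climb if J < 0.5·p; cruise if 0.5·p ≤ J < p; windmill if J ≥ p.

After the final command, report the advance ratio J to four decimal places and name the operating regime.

set_propeller: D = 0.972 m, P = 0.636 m (p = P/D = 0.654321); state ← (V=0, rpm=0)
set_airspeed(77.09): V ← 77.09 m/s
throttle_to(3161): rpm ← 3161
set_airspeed(67.34): V ← 67.34 m/s
throttle_to(3838): rpm ← 3838
final state: V = 67.34 m/s, rpm = 3838 → n = rpm/60 = 63.966667 rev/s
J = V / (n·D) = 67.34 / (63.966667 × 0.972) = 1.083062
regime bands: climb J<0.3272 | cruise [0.3272, 0.6543) | windmill J≥0.6543
J = 1.0831 → windmill

J = 1.0831, regime = windmill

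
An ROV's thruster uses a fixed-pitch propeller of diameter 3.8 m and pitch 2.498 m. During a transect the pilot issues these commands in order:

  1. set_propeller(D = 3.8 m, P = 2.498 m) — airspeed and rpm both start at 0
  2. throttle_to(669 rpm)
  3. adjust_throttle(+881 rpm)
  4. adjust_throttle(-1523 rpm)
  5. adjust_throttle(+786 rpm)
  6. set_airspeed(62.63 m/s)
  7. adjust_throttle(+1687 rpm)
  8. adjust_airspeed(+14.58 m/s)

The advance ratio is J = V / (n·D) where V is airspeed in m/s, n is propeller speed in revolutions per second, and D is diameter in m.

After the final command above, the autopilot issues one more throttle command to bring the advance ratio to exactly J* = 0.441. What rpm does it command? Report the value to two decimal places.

set_propeller: D = 3.8 m, P = 2.498 m (p = P/D = 0.657368); state ← (V=0, rpm=0)
throttle_to(669): rpm ← 669
adjust_throttle(+881): rpm ← 669 +881 = 1550
adjust_throttle(-1523): rpm ← 1550 -1523 = 27
adjust_throttle(+786): rpm ← 27 +786 = 813
set_airspeed(62.63): V ← 62.63 m/s
adjust_throttle(+1687): rpm ← 813 +1687 = 2500
adjust_airspeed(+14.58): V ← 62.63 +14.58 = 77.21 m/s
final state: V = 77.21 m/s, rpm = 2500 → n = rpm/60 = 41.666667 rev/s
target J* = 0.441; solve J* = V/(n·D) for n: n = V/(J*·D) = 77.21/(0.441 × 3.8) = 46.073517 rev/s
rpm = 60·n = 2764.411028

rpm = 2764.41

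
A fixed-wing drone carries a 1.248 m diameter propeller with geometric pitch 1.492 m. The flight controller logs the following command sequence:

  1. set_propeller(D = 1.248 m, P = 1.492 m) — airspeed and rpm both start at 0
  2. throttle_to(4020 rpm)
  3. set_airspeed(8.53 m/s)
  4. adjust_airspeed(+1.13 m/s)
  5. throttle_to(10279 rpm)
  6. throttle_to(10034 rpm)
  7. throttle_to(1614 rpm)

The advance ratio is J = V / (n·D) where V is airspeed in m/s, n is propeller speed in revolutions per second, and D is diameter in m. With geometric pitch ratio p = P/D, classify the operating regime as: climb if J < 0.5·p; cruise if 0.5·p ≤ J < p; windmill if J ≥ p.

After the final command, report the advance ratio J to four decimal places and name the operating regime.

J = 0.2877, regime = climb

set_propeller: D = 1.248 m, P = 1.492 m (p = P/D = 1.195513); state ← (V=0, rpm=0)
throttle_to(4020): rpm ← 4020
set_airspeed(8.53): V ← 8.53 m/s
adjust_airspeed(+1.13): V ← 8.53 +1.13 = 9.66 m/s
throttle_to(10279): rpm ← 10279
throttle_to(10034): rpm ← 10034
throttle_to(1614): rpm ← 1614
final state: V = 9.66 m/s, rpm = 1614 → n = rpm/60 = 26.900000 rev/s
J = V / (n·D) = 9.66 / (26.900000 × 1.248) = 0.287747
regime bands: climb J<0.5978 | cruise [0.5978, 1.1955) | windmill J≥1.1955
J = 0.2877 → climb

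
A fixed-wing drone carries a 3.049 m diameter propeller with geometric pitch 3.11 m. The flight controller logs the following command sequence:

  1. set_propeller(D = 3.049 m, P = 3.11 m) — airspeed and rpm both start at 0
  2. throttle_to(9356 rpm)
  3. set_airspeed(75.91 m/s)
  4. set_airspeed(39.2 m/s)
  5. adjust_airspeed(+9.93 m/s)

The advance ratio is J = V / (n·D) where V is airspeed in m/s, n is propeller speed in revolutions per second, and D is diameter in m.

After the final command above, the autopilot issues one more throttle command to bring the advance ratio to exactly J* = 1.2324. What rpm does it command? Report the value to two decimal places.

rpm = 784.49

set_propeller: D = 3.049 m, P = 3.11 m (p = P/D = 1.020007); state ← (V=0, rpm=0)
throttle_to(9356): rpm ← 9356
set_airspeed(75.91): V ← 75.91 m/s
set_airspeed(39.2): V ← 39.2 m/s
adjust_airspeed(+9.93): V ← 39.2 +9.93 = 49.13 m/s
final state: V = 49.13 m/s, rpm = 9356 → n = rpm/60 = 155.933333 rev/s
target J* = 1.2324; solve J* = V/(n·D) for n: n = V/(J*·D) = 49.13/(1.2324 × 3.049) = 13.074878 rev/s
rpm = 60·n = 784.492689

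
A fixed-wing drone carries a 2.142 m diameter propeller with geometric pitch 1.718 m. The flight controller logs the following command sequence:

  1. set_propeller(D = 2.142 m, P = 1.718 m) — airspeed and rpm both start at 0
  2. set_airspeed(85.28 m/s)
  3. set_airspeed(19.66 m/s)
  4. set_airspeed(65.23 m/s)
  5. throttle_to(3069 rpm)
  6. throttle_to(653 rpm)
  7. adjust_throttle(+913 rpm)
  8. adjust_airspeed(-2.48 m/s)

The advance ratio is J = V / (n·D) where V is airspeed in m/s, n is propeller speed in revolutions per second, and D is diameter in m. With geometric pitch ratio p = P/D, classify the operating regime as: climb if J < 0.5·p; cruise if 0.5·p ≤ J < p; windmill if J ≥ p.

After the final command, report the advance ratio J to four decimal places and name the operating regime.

J = 1.1224, regime = windmill

set_propeller: D = 2.142 m, P = 1.718 m (p = P/D = 0.802054); state ← (V=0, rpm=0)
set_airspeed(85.28): V ← 85.28 m/s
set_airspeed(19.66): V ← 19.66 m/s
set_airspeed(65.23): V ← 65.23 m/s
throttle_to(3069): rpm ← 3069
throttle_to(653): rpm ← 653
adjust_throttle(+913): rpm ← 653 +913 = 1566
adjust_airspeed(-2.48): V ← 65.23 -2.48 = 62.75 m/s
final state: V = 62.75 m/s, rpm = 1566 → n = rpm/60 = 26.100000 rev/s
J = V / (n·D) = 62.75 / (26.100000 × 2.142) = 1.122416
regime bands: climb J<0.4010 | cruise [0.4010, 0.8021) | windmill J≥0.8021
J = 1.1224 → windmill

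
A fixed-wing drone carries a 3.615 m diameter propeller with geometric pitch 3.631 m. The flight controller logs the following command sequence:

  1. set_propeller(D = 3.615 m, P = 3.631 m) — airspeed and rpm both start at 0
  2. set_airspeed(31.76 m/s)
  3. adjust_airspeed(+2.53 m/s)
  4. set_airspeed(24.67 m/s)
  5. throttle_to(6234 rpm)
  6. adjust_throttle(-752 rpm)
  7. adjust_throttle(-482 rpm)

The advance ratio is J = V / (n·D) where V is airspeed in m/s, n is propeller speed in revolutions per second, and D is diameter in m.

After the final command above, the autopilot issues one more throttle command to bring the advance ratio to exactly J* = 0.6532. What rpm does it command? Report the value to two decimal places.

set_propeller: D = 3.615 m, P = 3.631 m (p = P/D = 1.004426); state ← (V=0, rpm=0)
set_airspeed(31.76): V ← 31.76 m/s
adjust_airspeed(+2.53): V ← 31.76 +2.53 = 34.29 m/s
set_airspeed(24.67): V ← 24.67 m/s
throttle_to(6234): rpm ← 6234
adjust_throttle(-752): rpm ← 6234 -752 = 5482
adjust_throttle(-482): rpm ← 5482 -482 = 5000
final state: V = 24.67 m/s, rpm = 5000 → n = rpm/60 = 83.333333 rev/s
target J* = 0.6532; solve J* = V/(n·D) for n: n = V/(J*·D) = 24.67/(0.6532 × 3.615) = 10.447555 rev/s
rpm = 60·n = 626.853308

rpm = 626.85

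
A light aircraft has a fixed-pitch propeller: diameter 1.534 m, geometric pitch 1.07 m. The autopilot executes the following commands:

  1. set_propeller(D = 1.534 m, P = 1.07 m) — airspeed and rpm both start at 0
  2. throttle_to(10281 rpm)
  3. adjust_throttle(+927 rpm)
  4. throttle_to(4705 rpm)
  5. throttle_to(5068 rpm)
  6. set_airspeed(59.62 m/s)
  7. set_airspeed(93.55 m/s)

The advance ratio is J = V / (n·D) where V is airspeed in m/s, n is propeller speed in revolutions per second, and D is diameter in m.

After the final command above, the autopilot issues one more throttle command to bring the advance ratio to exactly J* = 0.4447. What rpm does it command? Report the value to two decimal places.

set_propeller: D = 1.534 m, P = 1.07 m (p = P/D = 0.697523); state ← (V=0, rpm=0)
throttle_to(10281): rpm ← 10281
adjust_throttle(+927): rpm ← 10281 +927 = 11208
throttle_to(4705): rpm ← 4705
throttle_to(5068): rpm ← 5068
set_airspeed(59.62): V ← 59.62 m/s
set_airspeed(93.55): V ← 93.55 m/s
final state: V = 93.55 m/s, rpm = 5068 → n = rpm/60 = 84.466667 rev/s
target J* = 0.4447; solve J* = V/(n·D) for n: n = V/(J*·D) = 93.55/(0.4447 × 1.534) = 137.135945 rev/s
rpm = 60·n = 8228.156685

rpm = 8228.16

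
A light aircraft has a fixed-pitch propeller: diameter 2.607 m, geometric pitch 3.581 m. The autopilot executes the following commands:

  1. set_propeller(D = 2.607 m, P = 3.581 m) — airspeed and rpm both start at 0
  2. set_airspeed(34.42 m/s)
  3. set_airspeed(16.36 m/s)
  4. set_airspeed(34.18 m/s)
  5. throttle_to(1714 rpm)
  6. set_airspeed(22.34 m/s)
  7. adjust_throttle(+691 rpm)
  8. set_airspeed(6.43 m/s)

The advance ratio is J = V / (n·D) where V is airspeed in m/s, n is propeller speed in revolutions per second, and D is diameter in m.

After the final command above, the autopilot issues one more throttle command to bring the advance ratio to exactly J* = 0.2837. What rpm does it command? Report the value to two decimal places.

set_propeller: D = 2.607 m, P = 3.581 m (p = P/D = 1.373610); state ← (V=0, rpm=0)
set_airspeed(34.42): V ← 34.42 m/s
set_airspeed(16.36): V ← 16.36 m/s
set_airspeed(34.18): V ← 34.18 m/s
throttle_to(1714): rpm ← 1714
set_airspeed(22.34): V ← 22.34 m/s
adjust_throttle(+691): rpm ← 1714 +691 = 2405
set_airspeed(6.43): V ← 6.43 m/s
final state: V = 6.43 m/s, rpm = 2405 → n = rpm/60 = 40.083333 rev/s
target J* = 0.2837; solve J* = V/(n·D) for n: n = V/(J*·D) = 6.43/(0.2837 × 2.607) = 8.693819 rev/s
rpm = 60·n = 521.629154

rpm = 521.63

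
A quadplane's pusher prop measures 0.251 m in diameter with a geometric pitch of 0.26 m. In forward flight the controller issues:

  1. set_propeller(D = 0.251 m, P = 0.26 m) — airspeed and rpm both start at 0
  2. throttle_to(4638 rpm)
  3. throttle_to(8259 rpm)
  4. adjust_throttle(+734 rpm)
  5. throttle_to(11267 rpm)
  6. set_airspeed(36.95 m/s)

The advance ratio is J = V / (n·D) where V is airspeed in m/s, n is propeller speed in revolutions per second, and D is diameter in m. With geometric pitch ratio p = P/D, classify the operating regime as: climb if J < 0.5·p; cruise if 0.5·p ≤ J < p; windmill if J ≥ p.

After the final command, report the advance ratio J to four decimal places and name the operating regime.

J = 0.7839, regime = cruise

set_propeller: D = 0.251 m, P = 0.26 m (p = P/D = 1.035857); state ← (V=0, rpm=0)
throttle_to(4638): rpm ← 4638
throttle_to(8259): rpm ← 8259
adjust_throttle(+734): rpm ← 8259 +734 = 8993
throttle_to(11267): rpm ← 11267
set_airspeed(36.95): V ← 36.95 m/s
final state: V = 36.95 m/s, rpm = 11267 → n = rpm/60 = 187.783333 rev/s
J = V / (n·D) = 36.95 / (187.783333 × 0.251) = 0.783942
regime bands: climb J<0.5179 | cruise [0.5179, 1.0359) | windmill J≥1.0359
J = 0.7839 → cruise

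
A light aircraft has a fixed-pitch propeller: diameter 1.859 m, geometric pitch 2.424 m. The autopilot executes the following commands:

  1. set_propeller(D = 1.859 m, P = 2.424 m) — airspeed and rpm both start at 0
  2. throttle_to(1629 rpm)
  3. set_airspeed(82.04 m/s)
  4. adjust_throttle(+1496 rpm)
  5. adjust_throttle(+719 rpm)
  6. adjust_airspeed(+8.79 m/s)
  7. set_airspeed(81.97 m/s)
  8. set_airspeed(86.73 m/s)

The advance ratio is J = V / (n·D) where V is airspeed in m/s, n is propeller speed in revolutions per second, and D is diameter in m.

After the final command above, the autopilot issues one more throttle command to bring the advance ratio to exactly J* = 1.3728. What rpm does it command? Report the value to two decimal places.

rpm = 2039.08

set_propeller: D = 1.859 m, P = 2.424 m (p = P/D = 1.303927); state ← (V=0, rpm=0)
throttle_to(1629): rpm ← 1629
set_airspeed(82.04): V ← 82.04 m/s
adjust_throttle(+1496): rpm ← 1629 +1496 = 3125
adjust_throttle(+719): rpm ← 3125 +719 = 3844
adjust_airspeed(+8.79): V ← 82.04 +8.79 = 90.83 m/s
set_airspeed(81.97): V ← 81.97 m/s
set_airspeed(86.73): V ← 86.73 m/s
final state: V = 86.73 m/s, rpm = 3844 → n = rpm/60 = 64.066667 rev/s
target J* = 1.3728; solve J* = V/(n·D) for n: n = V/(J*·D) = 86.73/(1.3728 × 1.859) = 33.984641 rev/s
rpm = 60·n = 2039.078458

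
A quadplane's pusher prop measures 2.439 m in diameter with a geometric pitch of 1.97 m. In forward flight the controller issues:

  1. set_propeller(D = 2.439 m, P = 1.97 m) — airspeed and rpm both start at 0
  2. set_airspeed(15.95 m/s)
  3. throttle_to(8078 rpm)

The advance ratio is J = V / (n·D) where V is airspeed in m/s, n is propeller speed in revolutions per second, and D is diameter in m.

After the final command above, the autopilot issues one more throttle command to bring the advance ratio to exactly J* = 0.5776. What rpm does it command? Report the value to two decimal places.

rpm = 679.32

set_propeller: D = 2.439 m, P = 1.97 m (p = P/D = 0.807708); state ← (V=0, rpm=0)
set_airspeed(15.95): V ← 15.95 m/s
throttle_to(8078): rpm ← 8078
final state: V = 15.95 m/s, rpm = 8078 → n = rpm/60 = 134.633333 rev/s
target J* = 0.5776; solve J* = V/(n·D) for n: n = V/(J*·D) = 15.95/(0.5776 × 2.439) = 11.321962 rev/s
rpm = 60·n = 679.317735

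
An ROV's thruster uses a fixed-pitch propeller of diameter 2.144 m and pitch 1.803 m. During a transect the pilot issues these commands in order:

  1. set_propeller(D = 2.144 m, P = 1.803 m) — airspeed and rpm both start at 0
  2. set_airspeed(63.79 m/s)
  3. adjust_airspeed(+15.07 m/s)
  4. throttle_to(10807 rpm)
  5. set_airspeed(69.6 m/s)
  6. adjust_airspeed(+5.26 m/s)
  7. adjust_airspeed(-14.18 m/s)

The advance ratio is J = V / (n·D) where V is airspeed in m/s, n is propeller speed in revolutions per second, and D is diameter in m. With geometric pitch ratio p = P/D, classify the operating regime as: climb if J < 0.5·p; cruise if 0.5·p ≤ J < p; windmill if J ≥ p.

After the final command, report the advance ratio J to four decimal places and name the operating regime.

J = 0.1571, regime = climb

set_propeller: D = 2.144 m, P = 1.803 m (p = P/D = 0.840951); state ← (V=0, rpm=0)
set_airspeed(63.79): V ← 63.79 m/s
adjust_airspeed(+15.07): V ← 63.79 +15.07 = 78.86 m/s
throttle_to(10807): rpm ← 10807
set_airspeed(69.6): V ← 69.6 m/s
adjust_airspeed(+5.26): V ← 69.6 +5.26 = 74.86 m/s
adjust_airspeed(-14.18): V ← 74.86 -14.18 = 60.68 m/s
final state: V = 60.68 m/s, rpm = 10807 → n = rpm/60 = 180.116667 rev/s
J = V / (n·D) = 60.68 / (180.116667 × 2.144) = 0.157133
regime bands: climb J<0.4205 | cruise [0.4205, 0.8410) | windmill J≥0.8410
J = 0.1571 → climb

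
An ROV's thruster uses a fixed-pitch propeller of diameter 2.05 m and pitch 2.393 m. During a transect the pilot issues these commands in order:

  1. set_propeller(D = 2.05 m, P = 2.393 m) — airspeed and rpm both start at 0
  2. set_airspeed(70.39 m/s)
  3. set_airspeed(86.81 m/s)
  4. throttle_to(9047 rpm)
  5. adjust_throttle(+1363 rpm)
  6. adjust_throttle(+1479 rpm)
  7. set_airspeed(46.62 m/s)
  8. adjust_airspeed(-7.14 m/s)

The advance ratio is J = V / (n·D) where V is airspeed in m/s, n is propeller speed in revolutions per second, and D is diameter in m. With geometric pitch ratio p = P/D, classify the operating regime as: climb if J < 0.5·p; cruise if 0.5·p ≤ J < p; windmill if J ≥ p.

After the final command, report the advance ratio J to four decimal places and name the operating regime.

J = 0.0972, regime = climb

set_propeller: D = 2.05 m, P = 2.393 m (p = P/D = 1.167317); state ← (V=0, rpm=0)
set_airspeed(70.39): V ← 70.39 m/s
set_airspeed(86.81): V ← 86.81 m/s
throttle_to(9047): rpm ← 9047
adjust_throttle(+1363): rpm ← 9047 +1363 = 10410
adjust_throttle(+1479): rpm ← 10410 +1479 = 11889
set_airspeed(46.62): V ← 46.62 m/s
adjust_airspeed(-7.14): V ← 46.62 -7.14 = 39.48 m/s
final state: V = 39.48 m/s, rpm = 11889 → n = rpm/60 = 198.150000 rev/s
J = V / (n·D) = 39.48 / (198.150000 × 2.05) = 0.097192
regime bands: climb J<0.5837 | cruise [0.5837, 1.1673) | windmill J≥1.1673
J = 0.0972 → climb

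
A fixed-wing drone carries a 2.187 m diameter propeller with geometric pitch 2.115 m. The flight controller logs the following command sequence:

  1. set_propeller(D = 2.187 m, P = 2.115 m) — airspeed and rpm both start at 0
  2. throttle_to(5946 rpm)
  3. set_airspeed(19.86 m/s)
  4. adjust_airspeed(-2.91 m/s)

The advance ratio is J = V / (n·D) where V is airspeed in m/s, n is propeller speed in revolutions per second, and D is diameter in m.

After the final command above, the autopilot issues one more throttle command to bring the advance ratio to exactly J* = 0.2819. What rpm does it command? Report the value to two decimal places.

rpm = 1649.59

set_propeller: D = 2.187 m, P = 2.115 m (p = P/D = 0.967078); state ← (V=0, rpm=0)
throttle_to(5946): rpm ← 5946
set_airspeed(19.86): V ← 19.86 m/s
adjust_airspeed(-2.91): V ← 19.86 -2.91 = 16.95 m/s
final state: V = 16.95 m/s, rpm = 5946 → n = rpm/60 = 99.100000 rev/s
target J* = 0.2819; solve J* = V/(n·D) for n: n = V/(J*·D) = 16.95/(0.2819 × 2.187) = 27.493235 rev/s
rpm = 60·n = 1649.594098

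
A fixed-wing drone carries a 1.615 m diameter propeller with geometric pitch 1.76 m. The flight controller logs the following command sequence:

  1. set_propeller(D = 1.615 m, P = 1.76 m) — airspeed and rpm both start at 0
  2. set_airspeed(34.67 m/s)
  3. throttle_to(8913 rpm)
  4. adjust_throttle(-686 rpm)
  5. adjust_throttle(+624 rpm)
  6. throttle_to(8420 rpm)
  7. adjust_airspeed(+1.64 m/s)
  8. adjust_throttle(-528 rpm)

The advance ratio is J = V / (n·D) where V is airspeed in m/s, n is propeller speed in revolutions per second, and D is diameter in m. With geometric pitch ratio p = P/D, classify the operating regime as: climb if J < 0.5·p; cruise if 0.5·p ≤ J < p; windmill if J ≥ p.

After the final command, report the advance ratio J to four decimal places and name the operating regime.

J = 0.1709, regime = climb

set_propeller: D = 1.615 m, P = 1.76 m (p = P/D = 1.089783); state ← (V=0, rpm=0)
set_airspeed(34.67): V ← 34.67 m/s
throttle_to(8913): rpm ← 8913
adjust_throttle(-686): rpm ← 8913 -686 = 8227
adjust_throttle(+624): rpm ← 8227 +624 = 8851
throttle_to(8420): rpm ← 8420
adjust_airspeed(+1.64): V ← 34.67 +1.64 = 36.31 m/s
adjust_throttle(-528): rpm ← 8420 -528 = 7892
final state: V = 36.31 m/s, rpm = 7892 → n = rpm/60 = 131.533333 rev/s
J = V / (n·D) = 36.31 / (131.533333 × 1.615) = 0.170930
regime bands: climb J<0.5449 | cruise [0.5449, 1.0898) | windmill J≥1.0898
J = 0.1709 → climb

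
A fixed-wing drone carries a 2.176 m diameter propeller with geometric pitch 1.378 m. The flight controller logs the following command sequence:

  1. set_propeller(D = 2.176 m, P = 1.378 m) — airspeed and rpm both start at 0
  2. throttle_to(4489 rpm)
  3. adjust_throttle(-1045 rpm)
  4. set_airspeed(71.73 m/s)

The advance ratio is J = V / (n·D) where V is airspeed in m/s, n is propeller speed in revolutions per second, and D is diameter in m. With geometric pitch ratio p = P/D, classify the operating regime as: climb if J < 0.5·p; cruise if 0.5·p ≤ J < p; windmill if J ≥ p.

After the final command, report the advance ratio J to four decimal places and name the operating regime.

set_propeller: D = 2.176 m, P = 1.378 m (p = P/D = 0.633272); state ← (V=0, rpm=0)
throttle_to(4489): rpm ← 4489
adjust_throttle(-1045): rpm ← 4489 -1045 = 3444
set_airspeed(71.73): V ← 71.73 m/s
final state: V = 71.73 m/s, rpm = 3444 → n = rpm/60 = 57.400000 rev/s
J = V / (n·D) = 71.73 / (57.400000 × 2.176) = 0.574288
regime bands: climb J<0.3166 | cruise [0.3166, 0.6333) | windmill J≥0.6333
J = 0.5743 → cruise

J = 0.5743, regime = cruise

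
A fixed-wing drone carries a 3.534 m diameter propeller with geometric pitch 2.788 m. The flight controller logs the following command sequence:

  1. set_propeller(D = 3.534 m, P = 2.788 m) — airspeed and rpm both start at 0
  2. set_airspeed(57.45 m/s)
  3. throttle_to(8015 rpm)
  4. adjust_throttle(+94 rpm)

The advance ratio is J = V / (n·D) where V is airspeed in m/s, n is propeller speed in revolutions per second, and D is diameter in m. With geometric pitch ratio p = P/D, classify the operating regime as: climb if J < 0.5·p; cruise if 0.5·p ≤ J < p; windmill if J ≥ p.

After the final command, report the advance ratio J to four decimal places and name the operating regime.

set_propeller: D = 3.534 m, P = 2.788 m (p = P/D = 0.788908); state ← (V=0, rpm=0)
set_airspeed(57.45): V ← 57.45 m/s
throttle_to(8015): rpm ← 8015
adjust_throttle(+94): rpm ← 8015 +94 = 8109
final state: V = 57.45 m/s, rpm = 8109 → n = rpm/60 = 135.150000 rev/s
J = V / (n·D) = 57.45 / (135.150000 × 3.534) = 0.120284
regime bands: climb J<0.3945 | cruise [0.3945, 0.7889) | windmill J≥0.7889
J = 0.1203 → climb

J = 0.1203, regime = climb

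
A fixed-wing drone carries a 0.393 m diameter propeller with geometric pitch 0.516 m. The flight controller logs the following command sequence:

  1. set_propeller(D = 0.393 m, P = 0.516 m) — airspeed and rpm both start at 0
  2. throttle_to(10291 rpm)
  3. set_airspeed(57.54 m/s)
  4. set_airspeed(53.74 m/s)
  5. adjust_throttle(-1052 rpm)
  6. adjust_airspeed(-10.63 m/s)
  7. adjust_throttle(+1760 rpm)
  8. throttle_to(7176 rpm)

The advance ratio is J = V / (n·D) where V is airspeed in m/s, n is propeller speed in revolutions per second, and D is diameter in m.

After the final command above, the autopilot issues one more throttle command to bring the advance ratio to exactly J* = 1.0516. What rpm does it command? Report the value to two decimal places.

rpm = 6258.73

set_propeller: D = 0.393 m, P = 0.516 m (p = P/D = 1.312977); state ← (V=0, rpm=0)
throttle_to(10291): rpm ← 10291
set_airspeed(57.54): V ← 57.54 m/s
set_airspeed(53.74): V ← 53.74 m/s
adjust_throttle(-1052): rpm ← 10291 -1052 = 9239
adjust_airspeed(-10.63): V ← 53.74 -10.63 = 43.11 m/s
adjust_throttle(+1760): rpm ← 9239 +1760 = 10999
throttle_to(7176): rpm ← 7176
final state: V = 43.11 m/s, rpm = 7176 → n = rpm/60 = 119.600000 rev/s
target J* = 1.0516; solve J* = V/(n·D) for n: n = V/(J*·D) = 43.11/(1.0516 × 0.393) = 104.312150 rev/s
rpm = 60·n = 6258.728974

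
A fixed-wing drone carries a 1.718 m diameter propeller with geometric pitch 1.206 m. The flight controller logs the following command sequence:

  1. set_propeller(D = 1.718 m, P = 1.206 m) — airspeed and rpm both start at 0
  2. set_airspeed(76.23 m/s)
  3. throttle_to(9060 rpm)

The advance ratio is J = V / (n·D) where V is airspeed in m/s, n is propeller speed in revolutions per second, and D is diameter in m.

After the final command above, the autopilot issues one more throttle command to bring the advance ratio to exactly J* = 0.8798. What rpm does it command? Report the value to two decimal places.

rpm = 3026.01

set_propeller: D = 1.718 m, P = 1.206 m (p = P/D = 0.701979); state ← (V=0, rpm=0)
set_airspeed(76.23): V ← 76.23 m/s
throttle_to(9060): rpm ← 9060
final state: V = 76.23 m/s, rpm = 9060 → n = rpm/60 = 151.000000 rev/s
target J* = 0.8798; solve J* = V/(n·D) for n: n = V/(J*·D) = 76.23/(0.8798 × 1.718) = 50.433464 rev/s
rpm = 60·n = 3026.007869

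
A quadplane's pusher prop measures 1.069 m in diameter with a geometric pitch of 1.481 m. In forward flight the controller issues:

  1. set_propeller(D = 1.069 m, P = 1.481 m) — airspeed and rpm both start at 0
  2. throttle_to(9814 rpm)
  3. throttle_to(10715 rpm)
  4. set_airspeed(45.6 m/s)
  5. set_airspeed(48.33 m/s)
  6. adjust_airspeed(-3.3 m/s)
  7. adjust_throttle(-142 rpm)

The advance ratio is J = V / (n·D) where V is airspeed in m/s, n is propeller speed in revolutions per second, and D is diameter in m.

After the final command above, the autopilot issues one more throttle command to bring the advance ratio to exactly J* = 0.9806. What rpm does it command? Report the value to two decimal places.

set_propeller: D = 1.069 m, P = 1.481 m (p = P/D = 1.385407); state ← (V=0, rpm=0)
throttle_to(9814): rpm ← 9814
throttle_to(10715): rpm ← 10715
set_airspeed(45.6): V ← 45.6 m/s
set_airspeed(48.33): V ← 48.33 m/s
adjust_airspeed(-3.3): V ← 48.33 -3.3 = 45.03 m/s
adjust_throttle(-142): rpm ← 10715 -142 = 10573
final state: V = 45.03 m/s, rpm = 10573 → n = rpm/60 = 176.216667 rev/s
target J* = 0.9806; solve J* = V/(n·D) for n: n = V/(J*·D) = 45.03/(0.9806 × 1.069) = 42.956843 rev/s
rpm = 60·n = 2577.410558

rpm = 2577.41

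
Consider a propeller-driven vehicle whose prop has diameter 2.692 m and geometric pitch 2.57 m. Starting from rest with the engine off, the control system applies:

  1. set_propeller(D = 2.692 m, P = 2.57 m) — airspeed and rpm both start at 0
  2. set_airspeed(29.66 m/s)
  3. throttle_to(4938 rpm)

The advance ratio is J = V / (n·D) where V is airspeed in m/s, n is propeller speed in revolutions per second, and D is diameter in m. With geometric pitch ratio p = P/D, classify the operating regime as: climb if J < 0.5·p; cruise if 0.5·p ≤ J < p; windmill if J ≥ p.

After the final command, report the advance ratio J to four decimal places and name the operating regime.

J = 0.1339, regime = climb

set_propeller: D = 2.692 m, P = 2.57 m (p = P/D = 0.954681); state ← (V=0, rpm=0)
set_airspeed(29.66): V ← 29.66 m/s
throttle_to(4938): rpm ← 4938
final state: V = 29.66 m/s, rpm = 4938 → n = rpm/60 = 82.300000 rev/s
J = V / (n·D) = 29.66 / (82.300000 × 2.692) = 0.133874
regime bands: climb J<0.4773 | cruise [0.4773, 0.9547) | windmill J≥0.9547
J = 0.1339 → climb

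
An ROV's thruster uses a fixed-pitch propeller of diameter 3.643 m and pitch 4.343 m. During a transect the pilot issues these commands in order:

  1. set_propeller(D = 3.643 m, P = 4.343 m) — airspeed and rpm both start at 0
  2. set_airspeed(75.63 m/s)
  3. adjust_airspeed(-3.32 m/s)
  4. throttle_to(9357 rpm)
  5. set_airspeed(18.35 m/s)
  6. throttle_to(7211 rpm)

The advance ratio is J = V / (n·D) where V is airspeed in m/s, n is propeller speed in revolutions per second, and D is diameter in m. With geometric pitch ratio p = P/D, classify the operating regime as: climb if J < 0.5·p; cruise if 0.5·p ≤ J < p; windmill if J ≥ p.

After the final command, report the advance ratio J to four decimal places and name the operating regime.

J = 0.0419, regime = climb

set_propeller: D = 3.643 m, P = 4.343 m (p = P/D = 1.192149); state ← (V=0, rpm=0)
set_airspeed(75.63): V ← 75.63 m/s
adjust_airspeed(-3.32): V ← 75.63 -3.32 = 72.31 m/s
throttle_to(9357): rpm ← 9357
set_airspeed(18.35): V ← 18.35 m/s
throttle_to(7211): rpm ← 7211
final state: V = 18.35 m/s, rpm = 7211 → n = rpm/60 = 120.183333 rev/s
J = V / (n·D) = 18.35 / (120.183333 × 3.643) = 0.041911
regime bands: climb J<0.5961 | cruise [0.5961, 1.1921) | windmill J≥1.1921
J = 0.0419 → climb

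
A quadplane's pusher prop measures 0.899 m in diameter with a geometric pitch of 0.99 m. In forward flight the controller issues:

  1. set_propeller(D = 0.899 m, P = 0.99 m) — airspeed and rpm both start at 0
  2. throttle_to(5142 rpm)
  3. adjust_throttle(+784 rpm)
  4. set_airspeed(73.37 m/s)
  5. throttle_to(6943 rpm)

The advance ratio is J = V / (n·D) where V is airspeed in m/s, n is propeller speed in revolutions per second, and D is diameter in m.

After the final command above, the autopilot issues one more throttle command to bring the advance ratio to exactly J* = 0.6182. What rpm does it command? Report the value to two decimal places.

rpm = 7921.02

set_propeller: D = 0.899 m, P = 0.99 m (p = P/D = 1.101224); state ← (V=0, rpm=0)
throttle_to(5142): rpm ← 5142
adjust_throttle(+784): rpm ← 5142 +784 = 5926
set_airspeed(73.37): V ← 73.37 m/s
throttle_to(6943): rpm ← 6943
final state: V = 73.37 m/s, rpm = 6943 → n = rpm/60 = 115.716667 rev/s
target J* = 0.6182; solve J* = V/(n·D) for n: n = V/(J*·D) = 73.37/(0.6182 × 0.899) = 132.016990 rev/s
rpm = 60·n = 7921.019401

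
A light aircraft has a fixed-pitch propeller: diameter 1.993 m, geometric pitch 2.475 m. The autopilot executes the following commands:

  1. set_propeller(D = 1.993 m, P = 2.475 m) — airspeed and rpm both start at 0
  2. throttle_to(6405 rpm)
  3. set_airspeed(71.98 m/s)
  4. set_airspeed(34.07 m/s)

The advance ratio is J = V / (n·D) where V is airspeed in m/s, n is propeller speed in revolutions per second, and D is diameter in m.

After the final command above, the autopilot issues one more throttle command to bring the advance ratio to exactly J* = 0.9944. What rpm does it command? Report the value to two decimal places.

rpm = 1031.47

set_propeller: D = 1.993 m, P = 2.475 m (p = P/D = 1.241846); state ← (V=0, rpm=0)
throttle_to(6405): rpm ← 6405
set_airspeed(71.98): V ← 71.98 m/s
set_airspeed(34.07): V ← 34.07 m/s
final state: V = 34.07 m/s, rpm = 6405 → n = rpm/60 = 106.750000 rev/s
target J* = 0.9944; solve J* = V/(n·D) for n: n = V/(J*·D) = 34.07/(0.9944 × 1.993) = 17.191102 rev/s
rpm = 60·n = 1031.466125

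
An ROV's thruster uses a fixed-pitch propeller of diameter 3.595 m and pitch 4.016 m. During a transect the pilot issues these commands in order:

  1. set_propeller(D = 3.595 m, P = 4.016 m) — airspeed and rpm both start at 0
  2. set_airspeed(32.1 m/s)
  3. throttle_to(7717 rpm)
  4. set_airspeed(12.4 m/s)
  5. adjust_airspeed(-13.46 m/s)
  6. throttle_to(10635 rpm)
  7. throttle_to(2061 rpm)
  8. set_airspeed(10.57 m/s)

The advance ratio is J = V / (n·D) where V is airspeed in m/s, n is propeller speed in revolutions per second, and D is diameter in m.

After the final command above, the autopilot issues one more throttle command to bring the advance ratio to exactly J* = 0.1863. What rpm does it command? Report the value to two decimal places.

set_propeller: D = 3.595 m, P = 4.016 m (p = P/D = 1.117107); state ← (V=0, rpm=0)
set_airspeed(32.1): V ← 32.1 m/s
throttle_to(7717): rpm ← 7717
set_airspeed(12.4): V ← 12.4 m/s
adjust_airspeed(-13.46): V ← 12.4 -13.46 = -1.06 m/s
throttle_to(10635): rpm ← 10635
throttle_to(2061): rpm ← 2061
set_airspeed(10.57): V ← 10.57 m/s
final state: V = 10.57 m/s, rpm = 2061 → n = rpm/60 = 34.350000 rev/s
target J* = 0.1863; solve J* = V/(n·D) for n: n = V/(J*·D) = 10.57/(0.1863 × 3.595) = 15.782044 rev/s
rpm = 60·n = 946.922613

rpm = 946.92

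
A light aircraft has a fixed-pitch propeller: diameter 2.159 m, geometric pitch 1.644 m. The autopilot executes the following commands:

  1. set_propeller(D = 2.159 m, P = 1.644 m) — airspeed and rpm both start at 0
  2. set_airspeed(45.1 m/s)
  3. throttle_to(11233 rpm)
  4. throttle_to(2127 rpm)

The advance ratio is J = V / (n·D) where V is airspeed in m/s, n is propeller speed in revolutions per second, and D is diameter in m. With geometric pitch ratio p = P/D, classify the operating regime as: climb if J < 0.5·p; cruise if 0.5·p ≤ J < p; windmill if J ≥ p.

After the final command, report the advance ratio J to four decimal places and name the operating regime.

set_propeller: D = 2.159 m, P = 1.644 m (p = P/D = 0.761464); state ← (V=0, rpm=0)
set_airspeed(45.1): V ← 45.1 m/s
throttle_to(11233): rpm ← 11233
throttle_to(2127): rpm ← 2127
final state: V = 45.1 m/s, rpm = 2127 → n = rpm/60 = 35.450000 rev/s
J = V / (n·D) = 45.1 / (35.450000 × 2.159) = 0.589261
regime bands: climb J<0.3807 | cruise [0.3807, 0.7615) | windmill J≥0.7615
J = 0.5893 → cruise

J = 0.5893, regime = cruise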